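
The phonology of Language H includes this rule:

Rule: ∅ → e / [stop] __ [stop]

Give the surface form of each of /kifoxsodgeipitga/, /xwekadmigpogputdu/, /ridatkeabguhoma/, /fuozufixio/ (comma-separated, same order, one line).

kifoxsodegeipitega, xwekadmigepogeputedu, ridatekeabeguhoma, fuozufixio

/kifoxsodgeipitga/: /d/ and /g/ form a stop–stop cluster, so [e] is inserted between them. /t/ and /g/ form a stop–stop cluster, so [e] is inserted between them. → [kifoxsodegeipitega].
/xwekadmigpogputdu/: /g/ and /p/ form a stop–stop cluster, so [e] is inserted between them. /g/ and /p/ form a stop–stop cluster, so [e] is inserted between them. /t/ and /d/ form a stop–stop cluster, so [e] is inserted between them. → [xwekadmigepogeputedu].
/ridatkeabguhoma/: /t/ and /k/ form a stop–stop cluster, so [e] is inserted between them. /b/ and /g/ form a stop–stop cluster, so [e] is inserted between them. → [ridatekeabeguhoma].
/fuozufixio/: the rule's environment is not met; surfaces unchanged as [fuozufixio].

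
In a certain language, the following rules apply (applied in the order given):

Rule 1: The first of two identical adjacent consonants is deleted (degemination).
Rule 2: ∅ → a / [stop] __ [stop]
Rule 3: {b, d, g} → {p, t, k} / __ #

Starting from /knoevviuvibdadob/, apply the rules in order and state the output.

Rule 1 (degemination): /vv/ is a geminate; the first /v/ deletes. /knoevviuvibdadob/ → knoeviuvibdadob.
Rule 2 (stop-cluster a-epenthesis): /b/ and /d/ form a stop–stop cluster, so [a] is inserted between them. /knoeviuvibdadob/ → knoeviuvibadadob.
Rule 3 (final devoicing): /b/ is a voiced stop in word-final position, so it devoices to [p]. /knoeviuvibadadob/ → knoeviuvibadadop.

knoeviuvibadadop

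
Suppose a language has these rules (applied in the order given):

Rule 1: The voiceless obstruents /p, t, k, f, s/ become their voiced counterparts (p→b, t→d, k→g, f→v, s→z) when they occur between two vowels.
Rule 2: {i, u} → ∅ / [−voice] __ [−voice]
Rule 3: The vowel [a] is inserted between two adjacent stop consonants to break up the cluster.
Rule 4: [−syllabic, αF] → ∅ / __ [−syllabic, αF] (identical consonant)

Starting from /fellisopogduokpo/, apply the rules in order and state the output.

Rule 1 (intervocalic voicing): /s/ is a voiceless obstruent between vowels /i/ and /o/, so it voices to [z]. /p/ is a voiceless obstruent between vowels /o/ and /o/, so it voices to [b]. /fellisopogduokpo/ → fellizobogduokpo.
Rule 2 (high vowel syncope): no segment meets the environment; /fellizobogduokpo/ is unchanged.
Rule 3 (stop-cluster a-epenthesis): /g/ and /d/ form a stop–stop cluster, so [a] is inserted between them. /k/ and /p/ form a stop–stop cluster, so [a] is inserted between them. /fellizobogduokpo/ → fellizobogaduokapo.
Rule 4 (degemination): /ll/ is a geminate; the first /l/ deletes. /fellizobogaduokapo/ → felizobogaduokapo.

felizobogaduokapo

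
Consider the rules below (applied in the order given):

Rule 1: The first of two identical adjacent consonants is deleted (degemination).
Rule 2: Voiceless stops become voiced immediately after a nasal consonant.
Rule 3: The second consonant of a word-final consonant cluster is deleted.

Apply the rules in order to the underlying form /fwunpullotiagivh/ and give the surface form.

fwunbulotiagiv

Rule 1 (degemination): /ll/ is a geminate; the first /l/ deletes. /fwunpullotiagivh/ → fwunpulotiagivh.
Rule 2 (post-nasal voicing): /p/ is a voiceless stop immediately after the nasal /n/, so it voices to [b]. /fwunpulotiagivh/ → fwunbulotiagivh.
Rule 3 (final cluster simplification): /h/ is the second consonant of a word-final cluster /vh/, so it deletes. /fwunbulotiagivh/ → fwunbulotiagiv.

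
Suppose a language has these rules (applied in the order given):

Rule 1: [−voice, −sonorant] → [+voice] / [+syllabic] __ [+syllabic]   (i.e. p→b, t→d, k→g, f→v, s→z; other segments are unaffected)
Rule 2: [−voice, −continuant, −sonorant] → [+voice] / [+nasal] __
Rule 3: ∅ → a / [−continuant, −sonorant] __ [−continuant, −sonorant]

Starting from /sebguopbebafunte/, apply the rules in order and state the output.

sebaguopabebavunde

Rule 1 (intervocalic voicing): /f/ is a voiceless obstruent between vowels /a/ and /u/, so it voices to [v]. /sebguopbebafunte/ → sebguopbebavunte.
Rule 2 (post-nasal voicing): /t/ is a voiceless stop immediately after the nasal /n/, so it voices to [d]. /sebguopbebavunte/ → sebguopbebavunde.
Rule 3 (stop-cluster a-epenthesis): /b/ and /g/ form a stop–stop cluster, so [a] is inserted between them. /p/ and /b/ form a stop–stop cluster, so [a] is inserted between them. /sebguopbebavunde/ → sebaguopabebavunde.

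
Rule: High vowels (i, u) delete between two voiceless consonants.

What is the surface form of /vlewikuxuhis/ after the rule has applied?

vlewikxhs

/u/ is a high vowel flanked by voiceless consonants /k/ and /x/, so it deletes.
/u/ is a high vowel flanked by voiceless consonants /x/ and /h/, so it deletes.
/i/ is a high vowel flanked by voiceless consonants /h/ and /s/, so it deletes.
The other instance of /i/ does not occur in the required environment and remains unchanged.
Surface form: [vlewikxhs].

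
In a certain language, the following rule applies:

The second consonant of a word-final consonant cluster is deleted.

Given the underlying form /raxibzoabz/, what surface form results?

raxibzoab

/z/ is the second consonant of a word-final cluster /bz/, so it deletes.
The other instances of /r/, /x/, /b/, /z/ do not occur in the required environment and remain unchanged.
Surface form: [raxibzoab].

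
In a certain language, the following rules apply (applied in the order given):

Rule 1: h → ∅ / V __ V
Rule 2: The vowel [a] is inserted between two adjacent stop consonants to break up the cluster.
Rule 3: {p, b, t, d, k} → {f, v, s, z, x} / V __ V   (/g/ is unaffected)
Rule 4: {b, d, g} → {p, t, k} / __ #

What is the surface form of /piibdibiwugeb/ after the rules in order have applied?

Rule 1 (intervocalic h-deletion): no segment meets the environment; /piibdibiwugeb/ is unchanged.
Rule 2 (stop-cluster a-epenthesis): /b/ and /d/ form a stop–stop cluster, so [a] is inserted between them. /piibdibiwugeb/ → piibadibiwugeb.
Rule 3 (intervocalic spirantization): /b/ is a stop between vowels /i/ and /a/, so it spirantizes to the fricative [v]. /d/ is a stop between vowels /a/ and /i/, so it spirantizes to the fricative [z]. /b/ is a stop between vowels /i/ and /i/, so it spirantizes to the fricative [v]. /piibadibiwugeb/ → piivaziviwugeb.
Rule 4 (final devoicing): /b/ is a voiced stop in word-final position, so it devoices to [p]. /piivaziviwugeb/ → piivaziviwugep.

piivaziviwugep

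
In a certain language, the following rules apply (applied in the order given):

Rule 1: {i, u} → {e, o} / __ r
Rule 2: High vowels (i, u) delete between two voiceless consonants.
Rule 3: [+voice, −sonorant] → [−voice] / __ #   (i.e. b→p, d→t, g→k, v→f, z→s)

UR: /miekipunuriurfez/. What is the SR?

miekpunoriorfes

Rule 1 (pre-rhotic lowering): /u/ is a high vowel immediately before /r/, so it lowers to [o]. /u/ is a high vowel immediately before /r/, so it lowers to [o]. /miekipunuriurfez/ → miekipunoriorfez.
Rule 2 (high vowel syncope): /i/ is a high vowel flanked by voiceless consonants /k/ and /p/, so it deletes. /miekipunoriorfez/ → miekpunoriorfez.
Rule 3 (final devoicing): /z/ is a voiced obstruent in word-final position, so it devoices to [s]. /miekpunoriorfez/ → miekpunoriorfes.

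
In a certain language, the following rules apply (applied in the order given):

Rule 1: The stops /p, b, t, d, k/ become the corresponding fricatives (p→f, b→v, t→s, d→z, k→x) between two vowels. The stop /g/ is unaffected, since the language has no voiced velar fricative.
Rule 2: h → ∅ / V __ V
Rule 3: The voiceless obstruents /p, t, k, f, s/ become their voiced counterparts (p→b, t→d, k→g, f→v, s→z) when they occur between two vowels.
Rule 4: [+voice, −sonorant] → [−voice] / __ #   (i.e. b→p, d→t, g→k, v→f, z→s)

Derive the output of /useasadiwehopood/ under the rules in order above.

Rule 1 (intervocalic spirantization): /d/ is a stop between vowels /a/ and /i/, so it spirantizes to the fricative [z]. /p/ is a stop between vowels /o/ and /o/, so it spirantizes to the fricative [f]. /useasadiwehopood/ → useasaziwehofood.
Rule 2 (intervocalic h-deletion): /h/ occurs between vowels /e/ and /o/, so it deletes. /useasaziwehofood/ → useasaziweofood.
Rule 3 (intervocalic voicing): /s/ is a voiceless obstruent between vowels /u/ and /e/, so it voices to [z]. /s/ is a voiceless obstruent between vowels /a/ and /a/, so it voices to [z]. /f/ is a voiceless obstruent between vowels /o/ and /o/, so it voices to [v]. /useasaziweofood/ → uzeazaziweovood.
Rule 4 (final devoicing): /d/ is a voiced obstruent in word-final position, so it devoices to [t]. /uzeazaziweovood/ → uzeazaziweovoot.

uzeazaziweovoot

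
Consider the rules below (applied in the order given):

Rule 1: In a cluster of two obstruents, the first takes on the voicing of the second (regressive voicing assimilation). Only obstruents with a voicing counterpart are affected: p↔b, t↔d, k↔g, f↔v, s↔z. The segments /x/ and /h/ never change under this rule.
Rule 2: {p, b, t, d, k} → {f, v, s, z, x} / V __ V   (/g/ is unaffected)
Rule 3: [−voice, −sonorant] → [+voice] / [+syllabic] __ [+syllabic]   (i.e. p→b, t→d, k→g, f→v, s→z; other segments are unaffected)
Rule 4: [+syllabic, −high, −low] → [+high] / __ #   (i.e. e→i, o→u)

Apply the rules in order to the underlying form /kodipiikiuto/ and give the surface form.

koziviixiuzu

Rule 1 (regressive voicing assimilation): no segment meets the environment; /kodipiikiuto/ is unchanged.
Rule 2 (intervocalic spirantization): /d/ is a stop between vowels /o/ and /i/, so it spirantizes to the fricative [z]. /p/ is a stop between vowels /i/ and /i/, so it spirantizes to the fricative [f]. /k/ is a stop between vowels /i/ and /i/, so it spirantizes to the fricative [x]. /t/ is a stop between vowels /u/ and /o/, so it spirantizes to the fricative [s]. /kodipiikiuto/ → kozifiixiuso.
Rule 3 (intervocalic voicing): /f/ is a voiceless obstruent between vowels /i/ and /i/, so it voices to [v]. /s/ is a voiceless obstruent between vowels /u/ and /o/, so it voices to [z]. /kozifiixiuso/ → koziviixiuzo.
Rule 4 (final vowel raising): /o/ is a mid vowel in word-final position, so it raises to [u]. /koziviixiuzo/ → koziviixiuzu.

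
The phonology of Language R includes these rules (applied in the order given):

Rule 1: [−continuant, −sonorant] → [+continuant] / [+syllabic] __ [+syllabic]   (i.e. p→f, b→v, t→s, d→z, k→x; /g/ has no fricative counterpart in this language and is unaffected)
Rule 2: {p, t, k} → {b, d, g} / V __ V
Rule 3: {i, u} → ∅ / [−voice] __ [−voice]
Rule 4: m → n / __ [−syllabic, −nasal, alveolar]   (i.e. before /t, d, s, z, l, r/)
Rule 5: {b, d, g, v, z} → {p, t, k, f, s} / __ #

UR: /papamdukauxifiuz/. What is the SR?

Rule 1 (intervocalic spirantization): /p/ is a stop between vowels /a/ and /a/, so it spirantizes to the fricative [f]. /k/ is a stop between vowels /u/ and /a/, so it spirantizes to the fricative [x]. /papamdukauxifiuz/ → pafamduxauxifiuz.
Rule 2 (intervocalic voicing): no segment meets the environment; /pafamduxauxifiuz/ is unchanged.
Rule 3 (high vowel syncope): /i/ is a high vowel flanked by voiceless consonants /x/ and /f/, so it deletes. /pafamduxauxifiuz/ → pafamduxauxfiuz.
Rule 4 (nasal place assimilation): /m/ precedes the alveolar consonant /d/, so it assimilates in place to [n]. /pafamduxauxfiuz/ → pafanduxauxfiuz.
Rule 5 (final devoicing): /z/ is a voiced obstruent in word-final position, so it devoices to [s]. /pafanduxauxfiuz/ → pafanduxauxfius.

pafanduxauxfius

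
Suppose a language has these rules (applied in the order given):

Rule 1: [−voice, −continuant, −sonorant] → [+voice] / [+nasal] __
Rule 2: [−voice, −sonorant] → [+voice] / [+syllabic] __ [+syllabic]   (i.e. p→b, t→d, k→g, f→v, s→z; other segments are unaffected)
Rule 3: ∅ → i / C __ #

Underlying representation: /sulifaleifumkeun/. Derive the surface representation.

sulivaleivumgeuni

Rule 1 (post-nasal voicing): /k/ is a voiceless stop immediately after the nasal /m/, so it voices to [g]. /sulifaleifumkeun/ → sulifaleifumgeun.
Rule 2 (intervocalic voicing): /f/ is a voiceless obstruent between vowels /i/ and /a/, so it voices to [v]. /f/ is a voiceless obstruent between vowels /i/ and /u/, so it voices to [v]. /sulifaleifumgeun/ → sulivaleivumgeun.
Rule 3 (final i-epenthesis): the form ends in the consonant /n/, so [i] is inserted word-finally. /sulivaleivumgeun/ → sulivaleivumgeuni.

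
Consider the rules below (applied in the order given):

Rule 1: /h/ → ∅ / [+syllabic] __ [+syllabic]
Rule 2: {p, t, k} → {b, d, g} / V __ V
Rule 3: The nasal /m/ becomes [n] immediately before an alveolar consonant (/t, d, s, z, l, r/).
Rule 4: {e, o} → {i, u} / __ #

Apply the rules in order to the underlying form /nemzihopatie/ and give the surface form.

Rule 1 (intervocalic h-deletion): /h/ occurs between vowels /i/ and /o/, so it deletes. /nemzihopatie/ → nemziopatie.
Rule 2 (intervocalic voicing): /p/ is a voiceless stop between vowels /o/ and /a/, so it voices to [b]. /t/ is a voiceless stop between vowels /a/ and /i/, so it voices to [d]. /nemziopatie/ → nemziobadie.
Rule 3 (nasal place assimilation): /m/ precedes the alveolar consonant /z/, so it assimilates in place to [n]. /nemziobadie/ → nenziobadie.
Rule 4 (final vowel raising): /e/ is a mid vowel in word-final position, so it raises to [i]. /nenziobadie/ → nenziobadii.

nenziobadii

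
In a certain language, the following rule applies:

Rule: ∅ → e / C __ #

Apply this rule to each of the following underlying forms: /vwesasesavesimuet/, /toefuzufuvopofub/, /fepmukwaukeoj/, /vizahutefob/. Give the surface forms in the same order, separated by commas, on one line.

vwesasesavesimuete, toefuzufuvopofube, fepmukwaukeoje, vizahutefobe

/vwesasesavesimuet/: the form ends in the consonant /t/, so [e] is inserted word-finally. → [vwesasesavesimuete].
/toefuzufuvopofub/: the form ends in the consonant /b/, so [e] is inserted word-finally. → [toefuzufuvopofube].
/fepmukwaukeoj/: the form ends in the consonant /j/, so [e] is inserted word-finally. → [fepmukwaukeoje].
/vizahutefob/: the form ends in the consonant /b/, so [e] is inserted word-finally. → [vizahutefobe].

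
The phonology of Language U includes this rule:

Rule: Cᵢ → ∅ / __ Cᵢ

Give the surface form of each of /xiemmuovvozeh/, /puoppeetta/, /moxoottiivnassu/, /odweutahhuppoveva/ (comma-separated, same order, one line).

/xiemmuovvozeh/: /mm/ is a geminate; the first /m/ deletes. /vv/ is a geminate; the first /v/ deletes. → [xiemuovozeh].
/puoppeetta/: /pp/ is a geminate; the first /p/ deletes. /tt/ is a geminate; the first /t/ deletes. → [puopeeta].
/moxoottiivnassu/: /tt/ is a geminate; the first /t/ deletes. /ss/ is a geminate; the first /s/ deletes. → [moxootiivnasu].
/odweutahhuppoveva/: /hh/ is a geminate; the first /h/ deletes. /pp/ is a geminate; the first /p/ deletes. → [odweutahupoveva].

xiemuovozeh, puopeeta, moxootiivnasu, odweutahupoveva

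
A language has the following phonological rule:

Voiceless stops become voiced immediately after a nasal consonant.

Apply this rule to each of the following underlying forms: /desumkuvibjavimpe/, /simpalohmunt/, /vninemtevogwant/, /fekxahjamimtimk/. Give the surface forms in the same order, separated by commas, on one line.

/desumkuvibjavimpe/: /k/ is a voiceless stop immediately after the nasal /m/, so it voices to [g]. /p/ is a voiceless stop immediately after the nasal /m/, so it voices to [b]. → [desumguvibjavimbe].
/simpalohmunt/: /p/ is a voiceless stop immediately after the nasal /m/, so it voices to [b]. /t/ is a voiceless stop immediately after the nasal /n/, so it voices to [d]. → [simbalohmund].
/vninemtevogwant/: /t/ is a voiceless stop immediately after the nasal /m/, so it voices to [d]. /t/ is a voiceless stop immediately after the nasal /n/, so it voices to [d]. → [vninemdevogwand].
/fekxahjamimtimk/: /t/ is a voiceless stop immediately after the nasal /m/, so it voices to [d]. /k/ is a voiceless stop immediately after the nasal /m/, so it voices to [g]. → [fekxahjamimdimg].

desumguvibjavimbe, simbalohmund, vninemdevogwand, fekxahjamimdimg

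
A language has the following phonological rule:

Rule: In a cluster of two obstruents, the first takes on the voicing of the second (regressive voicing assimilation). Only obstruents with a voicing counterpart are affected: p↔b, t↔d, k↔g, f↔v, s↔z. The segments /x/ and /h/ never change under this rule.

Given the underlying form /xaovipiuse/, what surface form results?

No segment of /xaovipiuse/ meets the structural description of the rule, so the form surfaces unchanged.

xaovipiuse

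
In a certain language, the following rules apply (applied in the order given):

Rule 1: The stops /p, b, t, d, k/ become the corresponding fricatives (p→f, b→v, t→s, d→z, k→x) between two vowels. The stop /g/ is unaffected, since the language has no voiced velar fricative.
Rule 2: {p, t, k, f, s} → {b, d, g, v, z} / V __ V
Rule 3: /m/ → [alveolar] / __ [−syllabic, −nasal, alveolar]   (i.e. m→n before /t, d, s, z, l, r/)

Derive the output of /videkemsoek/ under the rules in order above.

Rule 1 (intervocalic spirantization): /d/ is a stop between vowels /i/ and /e/, so it spirantizes to the fricative [z]. /k/ is a stop between vowels /e/ and /e/, so it spirantizes to the fricative [x]. /videkemsoek/ → vizexemsoek.
Rule 2 (intervocalic voicing): no segment meets the environment; /vizexemsoek/ is unchanged.
Rule 3 (nasal place assimilation): /m/ precedes the alveolar consonant /s/, so it assimilates in place to [n]. /vizexemsoek/ → vizexensoek.

vizexensoek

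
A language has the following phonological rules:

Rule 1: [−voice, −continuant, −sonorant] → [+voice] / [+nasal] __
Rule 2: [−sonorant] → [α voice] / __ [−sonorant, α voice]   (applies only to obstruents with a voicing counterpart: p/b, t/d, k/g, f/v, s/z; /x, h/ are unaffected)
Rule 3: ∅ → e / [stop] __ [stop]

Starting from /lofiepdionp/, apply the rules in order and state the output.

lofiebedionb

Rule 1 (post-nasal voicing): /p/ is a voiceless stop immediately after the nasal /n/, so it voices to [b]. /lofiepdionp/ → lofiepdionb.
Rule 2 (regressive voicing assimilation): /p/ precedes the voiced obstruent /d/, so it voices to [b] by assimilation. /lofiepdionb/ → lofiebdionb.
Rule 3 (stop-cluster e-epenthesis): /b/ and /d/ form a stop–stop cluster, so [e] is inserted between them. /lofiebdionb/ → lofiebedionb.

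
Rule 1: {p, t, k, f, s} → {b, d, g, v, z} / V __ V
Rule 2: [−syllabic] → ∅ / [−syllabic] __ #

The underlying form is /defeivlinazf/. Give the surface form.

deveivlinaz

Rule 1 (intervocalic voicing): /f/ is a voiceless obstruent between vowels /e/ and /e/, so it voices to [v]. /defeivlinazf/ → deveivlinazf.
Rule 2 (final cluster simplification): /f/ is the second consonant of a word-final cluster /zf/, so it deletes. /deveivlinazf/ → deveivlinaz.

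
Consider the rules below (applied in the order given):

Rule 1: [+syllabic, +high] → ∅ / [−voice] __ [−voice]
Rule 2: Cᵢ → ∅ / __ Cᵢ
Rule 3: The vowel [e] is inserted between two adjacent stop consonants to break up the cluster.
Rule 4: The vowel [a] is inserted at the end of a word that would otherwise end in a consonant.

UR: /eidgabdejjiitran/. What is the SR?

eidegabedejiitrana

Rule 1 (high vowel syncope): no segment meets the environment; /eidgabdejjiitran/ is unchanged.
Rule 2 (degemination): /jj/ is a geminate; the first /j/ deletes. /eidgabdejjiitran/ → eidgabdejiitran.
Rule 3 (stop-cluster e-epenthesis): /d/ and /g/ form a stop–stop cluster, so [e] is inserted between them. /b/ and /d/ form a stop–stop cluster, so [e] is inserted between them. /eidgabdejiitran/ → eidegabedejiitran.
Rule 4 (final a-epenthesis): the form ends in the consonant /n/, so [a] is inserted word-finally. /eidegabedejiitran/ → eidegabedejiitrana.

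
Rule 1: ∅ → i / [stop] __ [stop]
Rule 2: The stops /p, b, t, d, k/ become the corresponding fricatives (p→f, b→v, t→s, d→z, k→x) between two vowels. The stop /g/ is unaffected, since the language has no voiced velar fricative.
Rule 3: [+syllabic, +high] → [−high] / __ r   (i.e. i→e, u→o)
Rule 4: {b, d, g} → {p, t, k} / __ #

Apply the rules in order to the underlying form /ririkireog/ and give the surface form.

Rule 1 (stop-cluster i-epenthesis): no segment meets the environment; /ririkireog/ is unchanged.
Rule 2 (intervocalic spirantization): /k/ is a stop between vowels /i/ and /i/, so it spirantizes to the fricative [x]. /ririkireog/ → ririxireog.
Rule 3 (pre-rhotic lowering): /i/ is a high vowel immediately before /r/, so it lowers to [e]. /i/ is a high vowel immediately before /r/, so it lowers to [e]. /ririxireog/ → rerixereog.
Rule 4 (final devoicing): /g/ is a voiced stop in word-final position, so it devoices to [k]. /rerixereog/ → rerixereok.

rerixereok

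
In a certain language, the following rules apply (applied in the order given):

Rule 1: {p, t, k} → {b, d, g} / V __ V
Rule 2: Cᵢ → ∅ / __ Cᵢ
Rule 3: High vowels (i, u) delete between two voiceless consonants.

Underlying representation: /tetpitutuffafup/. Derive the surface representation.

tetpidudufafp

Rule 1 (intervocalic voicing): /t/ is a voiceless stop between vowels /i/ and /u/, so it voices to [d]. /t/ is a voiceless stop between vowels /u/ and /u/, so it voices to [d]. /tetpitutuffafup/ → tetpiduduffafup.
Rule 2 (degemination): /ff/ is a geminate; the first /f/ deletes. /tetpiduduffafup/ → tetpidudufafup.
Rule 3 (high vowel syncope): /u/ is a high vowel flanked by voiceless consonants /f/ and /p/, so it deletes. /tetpidudufafup/ → tetpidudufafp.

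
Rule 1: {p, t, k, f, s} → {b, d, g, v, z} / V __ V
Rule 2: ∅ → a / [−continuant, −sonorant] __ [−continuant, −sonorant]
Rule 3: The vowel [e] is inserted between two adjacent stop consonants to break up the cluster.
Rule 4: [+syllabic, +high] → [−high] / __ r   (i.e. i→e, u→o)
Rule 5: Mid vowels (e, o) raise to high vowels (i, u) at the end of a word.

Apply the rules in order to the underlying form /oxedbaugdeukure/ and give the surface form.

Rule 1 (intervocalic voicing): /k/ is a voiceless obstruent between vowels /u/ and /u/, so it voices to [g]. /oxedbaugdeukure/ → oxedbaugdeugure.
Rule 2 (stop-cluster a-epenthesis): /d/ and /b/ form a stop–stop cluster, so [a] is inserted between them. /g/ and /d/ form a stop–stop cluster, so [a] is inserted between them. /oxedbaugdeugure/ → oxedabaugadeugure.
Rule 3 (stop-cluster e-epenthesis): no segment meets the environment; /oxedabaugadeugure/ is unchanged.
Rule 4 (pre-rhotic lowering): /u/ is a high vowel immediately before /r/, so it lowers to [o]. /oxedabaugadeugure/ → oxedabaugadeugore.
Rule 5 (final vowel raising): /e/ is a mid vowel in word-final position, so it raises to [i]. /oxedabaugadeugore/ → oxedabaugadeugori.

oxedabaugadeugori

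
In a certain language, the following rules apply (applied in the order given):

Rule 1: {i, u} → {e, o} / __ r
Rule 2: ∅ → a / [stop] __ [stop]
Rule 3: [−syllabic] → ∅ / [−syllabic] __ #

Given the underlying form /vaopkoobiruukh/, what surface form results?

Rule 1 (pre-rhotic lowering): /i/ is a high vowel immediately before /r/, so it lowers to [e]. /vaopkoobiruukh/ → vaopkooberuukh.
Rule 2 (stop-cluster a-epenthesis): /p/ and /k/ form a stop–stop cluster, so [a] is inserted between them. /vaopkooberuukh/ → vaopakooberuukh.
Rule 3 (final cluster simplification): /h/ is the second consonant of a word-final cluster /kh/, so it deletes. /vaopakooberuukh/ → vaopakooberuuk.

vaopakooberuuk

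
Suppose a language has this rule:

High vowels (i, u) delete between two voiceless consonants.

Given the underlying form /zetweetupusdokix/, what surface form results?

/u/ is a high vowel flanked by voiceless consonants /t/ and /p/, so it deletes.
/u/ is a high vowel flanked by voiceless consonants /p/ and /s/, so it deletes.
/i/ is a high vowel flanked by voiceless consonants /k/ and /x/, so it deletes.
Surface form: [zetweetpsdokx].

zetweetpsdokx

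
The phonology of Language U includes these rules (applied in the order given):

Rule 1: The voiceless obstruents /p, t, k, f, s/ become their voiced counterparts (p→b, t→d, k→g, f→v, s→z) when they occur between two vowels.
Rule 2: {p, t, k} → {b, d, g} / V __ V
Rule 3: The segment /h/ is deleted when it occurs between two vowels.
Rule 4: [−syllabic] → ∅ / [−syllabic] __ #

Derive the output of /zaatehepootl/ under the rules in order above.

Rule 1 (intervocalic voicing): /t/ is a voiceless obstruent between vowels /a/ and /e/, so it voices to [d]. /p/ is a voiceless obstruent between vowels /e/ and /o/, so it voices to [b]. /zaatehepootl/ → zaadehebootl.
Rule 2 (intervocalic voicing): no segment meets the environment; /zaadehebootl/ is unchanged.
Rule 3 (intervocalic h-deletion): /h/ occurs between vowels /e/ and /e/, so it deletes. /zaadehebootl/ → zaadeebootl.
Rule 4 (final cluster simplification): /l/ is the second consonant of a word-final cluster /tl/, so it deletes. /zaadeebootl/ → zaadeeboot.

zaadeeboot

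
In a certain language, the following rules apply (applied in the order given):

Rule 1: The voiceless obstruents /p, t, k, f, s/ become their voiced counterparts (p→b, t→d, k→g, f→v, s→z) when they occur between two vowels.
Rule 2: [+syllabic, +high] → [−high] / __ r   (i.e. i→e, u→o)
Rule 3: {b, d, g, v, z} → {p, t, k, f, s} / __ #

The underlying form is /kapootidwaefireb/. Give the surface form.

Rule 1 (intervocalic voicing): /p/ is a voiceless obstruent between vowels /a/ and /o/, so it voices to [b]. /t/ is a voiceless obstruent between vowels /o/ and /i/, so it voices to [d]. /f/ is a voiceless obstruent between vowels /e/ and /i/, so it voices to [v]. /kapootidwaefireb/ → kaboodidwaevireb.
Rule 2 (pre-rhotic lowering): /i/ is a high vowel immediately before /r/, so it lowers to [e]. /kaboodidwaevireb/ → kaboodidwaevereb.
Rule 3 (final devoicing): /b/ is a voiced obstruent in word-final position, so it devoices to [p]. /kaboodidwaevereb/ → kaboodidwaeverep.

kaboodidwaeverep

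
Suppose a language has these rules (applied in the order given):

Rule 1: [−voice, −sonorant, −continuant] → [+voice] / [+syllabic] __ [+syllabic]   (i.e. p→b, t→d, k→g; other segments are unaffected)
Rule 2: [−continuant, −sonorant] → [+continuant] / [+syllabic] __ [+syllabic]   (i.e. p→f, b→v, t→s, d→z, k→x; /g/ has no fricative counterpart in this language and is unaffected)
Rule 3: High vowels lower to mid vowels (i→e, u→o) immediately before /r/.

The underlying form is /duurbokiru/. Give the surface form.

duorbogeru

Rule 1 (intervocalic voicing): /k/ is a voiceless stop between vowels /o/ and /i/, so it voices to [g]. /duurbokiru/ → duurbogiru.
Rule 2 (intervocalic spirantization): no segment meets the environment; /duurbogiru/ is unchanged.
Rule 3 (pre-rhotic lowering): /u/ is a high vowel immediately before /r/, so it lowers to [o]. /i/ is a high vowel immediately before /r/, so it lowers to [e]. /duurbogiru/ → duorbogeru.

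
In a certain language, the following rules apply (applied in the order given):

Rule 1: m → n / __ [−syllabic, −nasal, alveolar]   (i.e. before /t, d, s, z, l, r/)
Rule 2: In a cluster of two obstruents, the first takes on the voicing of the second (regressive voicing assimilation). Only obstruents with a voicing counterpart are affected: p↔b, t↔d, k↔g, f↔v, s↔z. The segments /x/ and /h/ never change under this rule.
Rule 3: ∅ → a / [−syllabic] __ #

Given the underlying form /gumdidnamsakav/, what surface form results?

Rule 1 (nasal place assimilation): /m/ precedes the alveolar consonant /d/, so it assimilates in place to [n]. /m/ precedes the alveolar consonant /s/, so it assimilates in place to [n]. /gumdidnamsakav/ → gundidnansakav.
Rule 2 (regressive voicing assimilation): no segment meets the environment; /gundidnansakav/ is unchanged.
Rule 3 (final a-epenthesis): the form ends in the consonant /v/, so [a] is inserted word-finally. /gundidnansakav/ → gundidnansakava.

gundidnansakava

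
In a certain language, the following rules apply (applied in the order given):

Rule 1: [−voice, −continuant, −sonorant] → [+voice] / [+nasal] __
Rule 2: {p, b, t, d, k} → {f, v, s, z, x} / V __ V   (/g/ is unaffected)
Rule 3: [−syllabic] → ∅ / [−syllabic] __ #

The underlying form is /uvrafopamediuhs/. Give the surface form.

uvrafofameziuh

Rule 1 (post-nasal voicing): no segment meets the environment; /uvrafopamediuhs/ is unchanged.
Rule 2 (intervocalic spirantization): /p/ is a stop between vowels /o/ and /a/, so it spirantizes to the fricative [f]. /d/ is a stop between vowels /e/ and /i/, so it spirantizes to the fricative [z]. /uvrafopamediuhs/ → uvrafofameziuhs.
Rule 3 (final cluster simplification): /s/ is the second consonant of a word-final cluster /hs/, so it deletes. /uvrafofameziuhs/ → uvrafofameziuh.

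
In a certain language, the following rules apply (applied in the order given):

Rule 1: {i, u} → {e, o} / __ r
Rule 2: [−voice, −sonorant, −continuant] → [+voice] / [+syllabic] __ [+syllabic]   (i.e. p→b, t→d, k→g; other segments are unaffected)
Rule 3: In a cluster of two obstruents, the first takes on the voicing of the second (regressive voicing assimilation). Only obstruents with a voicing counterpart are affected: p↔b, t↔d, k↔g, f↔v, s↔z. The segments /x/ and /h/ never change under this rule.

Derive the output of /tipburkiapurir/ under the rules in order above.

Rule 1 (pre-rhotic lowering): /u/ is a high vowel immediately before /r/, so it lowers to [o]. /u/ is a high vowel immediately before /r/, so it lowers to [o]. /i/ is a high vowel immediately before /r/, so it lowers to [e]. /tipburkiapurir/ → tipborkiaporer.
Rule 2 (intervocalic voicing): /p/ is a voiceless stop between vowels /a/ and /o/, so it voices to [b]. /tipborkiaporer/ → tipborkiaborer.
Rule 3 (regressive voicing assimilation): /p/ precedes the voiced obstruent /b/, so it voices to [b] by assimilation. /tipborkiaborer/ → tibborkiaborer.

tibborkiaborer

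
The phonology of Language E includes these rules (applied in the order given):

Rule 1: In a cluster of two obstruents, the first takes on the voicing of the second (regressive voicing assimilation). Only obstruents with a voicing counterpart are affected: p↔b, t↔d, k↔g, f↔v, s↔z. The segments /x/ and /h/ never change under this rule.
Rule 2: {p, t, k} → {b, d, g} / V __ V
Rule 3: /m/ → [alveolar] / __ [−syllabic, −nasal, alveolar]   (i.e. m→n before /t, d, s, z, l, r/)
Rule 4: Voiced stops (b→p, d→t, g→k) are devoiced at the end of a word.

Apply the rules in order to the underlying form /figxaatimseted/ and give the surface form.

Rule 1 (regressive voicing assimilation): /g/ precedes the voiceless obstruent /x/, so it devoices to [k] by assimilation. /figxaatimseted/ → fikxaatimseted.
Rule 2 (intervocalic voicing): /t/ is a voiceless stop between vowels /a/ and /i/, so it voices to [d]. /t/ is a voiceless stop between vowels /e/ and /e/, so it voices to [d]. /fikxaatimseted/ → fikxaadimseded.
Rule 3 (nasal place assimilation): /m/ precedes the alveolar consonant /s/, so it assimilates in place to [n]. /fikxaadimseded/ → fikxaadinseded.
Rule 4 (final devoicing): /d/ is a voiced stop in word-final position, so it devoices to [t]. /fikxaadinseded/ → fikxaadinsedet.

fikxaadinsedet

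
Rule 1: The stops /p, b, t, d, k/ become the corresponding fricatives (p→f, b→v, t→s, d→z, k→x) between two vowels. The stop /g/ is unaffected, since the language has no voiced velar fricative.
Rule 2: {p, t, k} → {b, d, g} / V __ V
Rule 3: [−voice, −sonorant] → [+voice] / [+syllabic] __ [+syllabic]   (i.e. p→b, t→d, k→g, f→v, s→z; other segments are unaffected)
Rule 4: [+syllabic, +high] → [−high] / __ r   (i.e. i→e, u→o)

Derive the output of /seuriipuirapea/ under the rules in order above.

seoriivueravea

Rule 1 (intervocalic spirantization): /p/ is a stop between vowels /i/ and /u/, so it spirantizes to the fricative [f]. /p/ is a stop between vowels /a/ and /e/, so it spirantizes to the fricative [f]. /seuriipuirapea/ → seuriifuirafea.
Rule 2 (intervocalic voicing): no segment meets the environment; /seuriifuirafea/ is unchanged.
Rule 3 (intervocalic voicing): /f/ is a voiceless obstruent between vowels /i/ and /u/, so it voices to [v]. /f/ is a voiceless obstruent between vowels /a/ and /e/, so it voices to [v]. /seuriifuirafea/ → seuriivuiravea.
Rule 4 (pre-rhotic lowering): /u/ is a high vowel immediately before /r/, so it lowers to [o]. /i/ is a high vowel immediately before /r/, so it lowers to [e]. /seuriivuiravea/ → seoriivueravea.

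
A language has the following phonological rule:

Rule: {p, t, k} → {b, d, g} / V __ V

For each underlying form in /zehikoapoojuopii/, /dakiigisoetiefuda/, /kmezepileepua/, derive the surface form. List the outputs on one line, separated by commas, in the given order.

zehigoaboojuobii, dagiigisoediefuda, kmezebileebua

/zehikoapoojuopii/: /k/ is a voiceless stop between vowels /i/ and /o/, so it voices to [g]. /p/ is a voiceless stop between vowels /a/ and /o/, so it voices to [b]. /p/ is a voiceless stop between vowels /o/ and /i/, so it voices to [b]. → [zehigoaboojuobii].
/dakiigisoetiefuda/: /k/ is a voiceless stop between vowels /a/ and /i/, so it voices to [g]. /t/ is a voiceless stop between vowels /e/ and /i/, so it voices to [d]. → [dagiigisoediefuda].
/kmezepileepua/: /p/ is a voiceless stop between vowels /e/ and /i/, so it voices to [b]. /p/ is a voiceless stop between vowels /e/ and /u/, so it voices to [b]. → [kmezebileebua].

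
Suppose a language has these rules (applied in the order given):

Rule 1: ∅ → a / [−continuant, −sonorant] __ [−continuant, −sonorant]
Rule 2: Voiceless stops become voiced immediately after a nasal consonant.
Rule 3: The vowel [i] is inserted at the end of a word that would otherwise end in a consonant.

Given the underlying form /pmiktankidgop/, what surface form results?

Rule 1 (stop-cluster a-epenthesis): /k/ and /t/ form a stop–stop cluster, so [a] is inserted between them. /d/ and /g/ form a stop–stop cluster, so [a] is inserted between them. /pmiktankidgop/ → pmikatankidagop.
Rule 2 (post-nasal voicing): /k/ is a voiceless stop immediately after the nasal /n/, so it voices to [g]. /pmikatankidagop/ → pmikatangidagop.
Rule 3 (final i-epenthesis): the form ends in the consonant /p/, so [i] is inserted word-finally. /pmikatangidagop/ → pmikatangidagopi.

pmikatangidagopi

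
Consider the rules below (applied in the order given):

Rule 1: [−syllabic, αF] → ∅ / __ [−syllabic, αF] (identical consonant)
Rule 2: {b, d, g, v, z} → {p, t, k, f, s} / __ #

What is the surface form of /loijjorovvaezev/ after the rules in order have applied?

Rule 1 (degemination): /jj/ is a geminate; the first /j/ deletes. /vv/ is a geminate; the first /v/ deletes. /loijjorovvaezev/ → loijorovaezev.
Rule 2 (final devoicing): /v/ is a voiced obstruent in word-final position, so it devoices to [f]. /loijorovaezev/ → loijorovaezef.

loijorovaezef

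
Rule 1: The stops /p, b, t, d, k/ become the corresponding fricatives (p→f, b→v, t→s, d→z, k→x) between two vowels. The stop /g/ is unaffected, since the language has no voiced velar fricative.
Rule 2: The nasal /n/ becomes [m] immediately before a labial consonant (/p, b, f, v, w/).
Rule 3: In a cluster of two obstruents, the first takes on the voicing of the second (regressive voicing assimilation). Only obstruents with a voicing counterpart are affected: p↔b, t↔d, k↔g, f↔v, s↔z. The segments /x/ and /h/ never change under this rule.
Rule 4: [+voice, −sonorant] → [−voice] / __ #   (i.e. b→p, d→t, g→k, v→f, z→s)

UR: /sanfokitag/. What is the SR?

samfoxisak

Rule 1 (intervocalic spirantization): /k/ is a stop between vowels /o/ and /i/, so it spirantizes to the fricative [x]. /t/ is a stop between vowels /i/ and /a/, so it spirantizes to the fricative [s]. /sanfokitag/ → sanfoxisag.
Rule 2 (nasal place assimilation): /n/ precedes the labial consonant /f/, so it assimilates in place to [m]. /sanfoxisag/ → samfoxisag.
Rule 3 (regressive voicing assimilation): no segment meets the environment; /samfoxisag/ is unchanged.
Rule 4 (final devoicing): /g/ is a voiced obstruent in word-final position, so it devoices to [k]. /samfoxisag/ → samfoxisak.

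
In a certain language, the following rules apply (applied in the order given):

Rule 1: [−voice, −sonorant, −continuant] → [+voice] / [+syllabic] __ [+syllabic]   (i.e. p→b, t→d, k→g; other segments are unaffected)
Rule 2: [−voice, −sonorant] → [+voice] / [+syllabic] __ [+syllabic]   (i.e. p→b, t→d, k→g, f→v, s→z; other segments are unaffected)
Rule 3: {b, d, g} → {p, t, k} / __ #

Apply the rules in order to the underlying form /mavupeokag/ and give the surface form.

Rule 1 (intervocalic voicing): /p/ is a voiceless stop between vowels /u/ and /e/, so it voices to [b]. /k/ is a voiceless stop between vowels /o/ and /a/, so it voices to [g]. /mavupeokag/ → mavubeogag.
Rule 2 (intervocalic voicing): no segment meets the environment; /mavubeogag/ is unchanged.
Rule 3 (final devoicing): /g/ is a voiced stop in word-final position, so it devoices to [k]. /mavubeogag/ → mavubeogak.

mavubeogak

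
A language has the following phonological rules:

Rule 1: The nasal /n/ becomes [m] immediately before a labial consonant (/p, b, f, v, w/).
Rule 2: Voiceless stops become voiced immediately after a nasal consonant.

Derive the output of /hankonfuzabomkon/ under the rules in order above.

hangomfuzabomgon

Rule 1 (nasal place assimilation): /n/ precedes the labial consonant /f/, so it assimilates in place to [m]. /hankonfuzabomkon/ → hankomfuzabomkon.
Rule 2 (post-nasal voicing): /k/ is a voiceless stop immediately after the nasal /n/, so it voices to [g]. /k/ is a voiceless stop immediately after the nasal /m/, so it voices to [g]. /hankomfuzabomkon/ → hangomfuzabomgon.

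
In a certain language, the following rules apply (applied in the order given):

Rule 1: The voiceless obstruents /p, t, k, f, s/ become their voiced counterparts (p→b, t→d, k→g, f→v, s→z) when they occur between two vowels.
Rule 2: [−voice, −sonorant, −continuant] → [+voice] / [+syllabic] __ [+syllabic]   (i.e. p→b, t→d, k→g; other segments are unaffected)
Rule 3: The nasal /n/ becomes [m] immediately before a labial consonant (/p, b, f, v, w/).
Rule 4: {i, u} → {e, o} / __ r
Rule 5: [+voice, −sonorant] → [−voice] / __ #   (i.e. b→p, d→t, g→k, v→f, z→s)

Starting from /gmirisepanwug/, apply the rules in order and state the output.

Rule 1 (intervocalic voicing): /s/ is a voiceless obstruent between vowels /i/ and /e/, so it voices to [z]. /p/ is a voiceless obstruent between vowels /e/ and /a/, so it voices to [b]. /gmirisepanwug/ → gmirizebanwug.
Rule 2 (intervocalic voicing): no segment meets the environment; /gmirizebanwug/ is unchanged.
Rule 3 (nasal place assimilation): /n/ precedes the labial consonant /w/, so it assimilates in place to [m]. /gmirizebanwug/ → gmirizebamwug.
Rule 4 (pre-rhotic lowering): /i/ is a high vowel immediately before /r/, so it lowers to [e]. /gmirizebamwug/ → gmerizebamwug.
Rule 5 (final devoicing): /g/ is a voiced obstruent in word-final position, so it devoices to [k]. /gmerizebamwug/ → gmerizebamwuk.

gmerizebamwuk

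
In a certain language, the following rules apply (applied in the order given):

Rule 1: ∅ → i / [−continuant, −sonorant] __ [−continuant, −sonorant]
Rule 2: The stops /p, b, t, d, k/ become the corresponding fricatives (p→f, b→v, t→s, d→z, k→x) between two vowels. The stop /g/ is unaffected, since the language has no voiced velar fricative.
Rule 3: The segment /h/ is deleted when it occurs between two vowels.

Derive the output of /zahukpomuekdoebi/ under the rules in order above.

Rule 1 (stop-cluster i-epenthesis): /k/ and /p/ form a stop–stop cluster, so [i] is inserted between them. /k/ and /d/ form a stop–stop cluster, so [i] is inserted between them. /zahukpomuekdoebi/ → zahukipomuekidoebi.
Rule 2 (intervocalic spirantization): /k/ is a stop between vowels /u/ and /i/, so it spirantizes to the fricative [x]. /p/ is a stop between vowels /i/ and /o/, so it spirantizes to the fricative [f]. /k/ is a stop between vowels /e/ and /i/, so it spirantizes to the fricative [x]. /d/ is a stop between vowels /i/ and /o/, so it spirantizes to the fricative [z]. /b/ is a stop between vowels /e/ and /i/, so it spirantizes to the fricative [v]. /zahukipomuekidoebi/ → zahuxifomuexizoevi.
Rule 3 (intervocalic h-deletion): /h/ occurs between vowels /a/ and /u/, so it deletes. /zahuxifomuexizoevi/ → zauxifomuexizoevi.

zauxifomuexizoevi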